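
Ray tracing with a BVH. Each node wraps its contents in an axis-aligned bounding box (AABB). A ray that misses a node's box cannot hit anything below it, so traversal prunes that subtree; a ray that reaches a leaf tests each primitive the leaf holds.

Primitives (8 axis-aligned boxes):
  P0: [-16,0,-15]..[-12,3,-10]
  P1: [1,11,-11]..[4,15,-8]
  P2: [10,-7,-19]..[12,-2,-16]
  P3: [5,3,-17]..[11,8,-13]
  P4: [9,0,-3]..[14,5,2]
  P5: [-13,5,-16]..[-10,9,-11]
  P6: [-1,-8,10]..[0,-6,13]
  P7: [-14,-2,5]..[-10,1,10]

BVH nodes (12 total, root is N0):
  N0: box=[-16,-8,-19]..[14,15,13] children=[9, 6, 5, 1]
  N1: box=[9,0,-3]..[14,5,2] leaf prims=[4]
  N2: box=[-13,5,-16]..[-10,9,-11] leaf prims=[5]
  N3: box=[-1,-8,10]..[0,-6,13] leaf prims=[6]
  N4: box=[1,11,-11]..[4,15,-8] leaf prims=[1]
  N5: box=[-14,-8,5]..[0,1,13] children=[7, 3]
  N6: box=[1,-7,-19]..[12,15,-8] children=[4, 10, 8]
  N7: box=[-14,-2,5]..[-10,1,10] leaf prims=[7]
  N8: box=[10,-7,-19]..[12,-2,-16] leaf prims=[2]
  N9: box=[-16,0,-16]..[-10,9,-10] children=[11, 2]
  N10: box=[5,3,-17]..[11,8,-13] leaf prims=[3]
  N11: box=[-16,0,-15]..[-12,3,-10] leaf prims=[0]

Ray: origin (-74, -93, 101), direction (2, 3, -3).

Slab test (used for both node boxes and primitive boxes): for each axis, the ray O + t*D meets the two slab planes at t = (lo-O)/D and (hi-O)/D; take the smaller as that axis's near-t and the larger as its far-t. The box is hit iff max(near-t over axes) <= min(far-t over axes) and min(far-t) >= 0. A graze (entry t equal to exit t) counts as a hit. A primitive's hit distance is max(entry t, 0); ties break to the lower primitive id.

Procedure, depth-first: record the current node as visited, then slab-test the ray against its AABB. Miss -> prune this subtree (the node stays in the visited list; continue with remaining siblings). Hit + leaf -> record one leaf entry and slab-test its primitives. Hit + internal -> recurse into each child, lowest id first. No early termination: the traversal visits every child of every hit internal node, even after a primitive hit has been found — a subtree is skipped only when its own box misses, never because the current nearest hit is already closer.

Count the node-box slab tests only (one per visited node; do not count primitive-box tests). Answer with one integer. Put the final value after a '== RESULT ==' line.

Traverse from the root:
N0 x:[29,44] y:[85/3,36] z:[88/3,40] -> hit [88/3,36], descend [1, 5, 6, 9]
  N1 x:[83/2,44] y:[31,98/3] z:[33,104/3] -> miss, prune
  N5 x:[30,37] y:[85/3,94/3] z:[88/3,32] -> hit [30,94/3], descend [3, 7]
    N3 x:[73/2,37] y:[85/3,29] z:[88/3,91/3] -> miss, prune
    N7 x:[30,32] y:[91/3,94/3] z:[91/3,32] -> hit [91/3,94/3] leaf, test {P7@t=91/3}
  N6 x:[75/2,43] y:[86/3,36] z:[109/3,40] -> miss, prune
  N9 x:[29,32] y:[31,34] z:[37,39] -> miss, prune

7 AABB tests over nodes [0, 1, 5, 3, 7, 6, 9]; 1 leaf entered; closest P7.

== RESULT ==
7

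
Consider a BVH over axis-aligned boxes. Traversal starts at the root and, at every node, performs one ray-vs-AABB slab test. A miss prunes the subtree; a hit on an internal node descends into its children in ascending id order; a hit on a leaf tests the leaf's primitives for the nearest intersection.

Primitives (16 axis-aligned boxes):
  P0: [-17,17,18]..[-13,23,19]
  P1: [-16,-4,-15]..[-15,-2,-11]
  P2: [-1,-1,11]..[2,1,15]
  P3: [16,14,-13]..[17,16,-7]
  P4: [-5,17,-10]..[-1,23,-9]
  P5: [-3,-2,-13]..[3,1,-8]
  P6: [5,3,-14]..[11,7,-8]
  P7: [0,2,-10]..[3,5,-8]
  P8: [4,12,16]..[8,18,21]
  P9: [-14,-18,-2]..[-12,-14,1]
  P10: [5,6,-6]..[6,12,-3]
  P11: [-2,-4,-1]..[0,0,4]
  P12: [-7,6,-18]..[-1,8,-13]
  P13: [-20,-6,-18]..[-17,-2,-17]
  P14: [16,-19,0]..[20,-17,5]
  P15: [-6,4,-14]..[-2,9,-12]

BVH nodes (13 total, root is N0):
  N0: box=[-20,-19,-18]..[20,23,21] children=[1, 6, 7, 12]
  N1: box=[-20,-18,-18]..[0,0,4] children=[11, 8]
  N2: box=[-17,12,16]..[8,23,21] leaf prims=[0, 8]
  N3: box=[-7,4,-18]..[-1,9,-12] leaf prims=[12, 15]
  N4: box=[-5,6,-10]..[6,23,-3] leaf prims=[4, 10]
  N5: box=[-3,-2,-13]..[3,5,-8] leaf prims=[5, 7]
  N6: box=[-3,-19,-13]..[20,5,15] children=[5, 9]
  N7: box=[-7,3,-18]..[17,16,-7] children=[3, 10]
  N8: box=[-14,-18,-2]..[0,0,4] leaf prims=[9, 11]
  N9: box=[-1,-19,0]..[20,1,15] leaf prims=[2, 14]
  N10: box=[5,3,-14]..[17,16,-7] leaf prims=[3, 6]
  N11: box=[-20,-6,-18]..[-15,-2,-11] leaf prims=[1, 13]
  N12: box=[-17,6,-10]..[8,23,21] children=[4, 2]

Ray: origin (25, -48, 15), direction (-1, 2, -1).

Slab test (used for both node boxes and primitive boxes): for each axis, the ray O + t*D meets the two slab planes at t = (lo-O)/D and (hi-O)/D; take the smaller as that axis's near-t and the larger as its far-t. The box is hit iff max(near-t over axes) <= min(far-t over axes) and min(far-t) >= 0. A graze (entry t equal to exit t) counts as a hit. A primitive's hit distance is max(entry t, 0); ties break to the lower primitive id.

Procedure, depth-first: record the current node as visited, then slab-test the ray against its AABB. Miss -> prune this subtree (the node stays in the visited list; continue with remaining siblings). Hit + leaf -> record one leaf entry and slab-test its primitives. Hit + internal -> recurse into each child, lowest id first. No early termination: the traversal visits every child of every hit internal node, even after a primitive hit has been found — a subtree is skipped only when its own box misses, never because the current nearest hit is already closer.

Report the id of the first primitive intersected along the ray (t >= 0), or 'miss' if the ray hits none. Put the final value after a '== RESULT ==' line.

Walk:
N0 x:[5,45] y:[29/2,71/2] z:[-6,33] -> hit [29/2,33], descend [1, 6, 7, 12]
  N1 x:[25,45] y:[15,24] z:[11,33] -> miss, prune
  N6 x:[5,28] y:[29/2,53/2] z:[0,28] -> hit [29/2,53/2], descend [5, 9]
    N5 x:[22,28] y:[23,53/2] z:[23,28] -> hit [23,53/2] leaf, test {P5@t=23, P7@t=25}
    N9 x:[5,26] y:[29/2,49/2] z:[0,15] -> hit [29/2,15] leaf, test {P2(miss), P14(miss)}
  N7 x:[8,32] y:[51/2,32] z:[22,33] -> hit [51/2,32], descend [3, 10]
    N3 x:[26,32] y:[26,57/2] z:[27,33] -> hit [27,57/2] leaf, test {P12@t=28, P15@t=27}
    N10 x:[8,20] y:[51/2,32] z:[22,29] -> miss, prune
  N12 x:[17,42] y:[27,71/2] z:[-6,25] -> miss, prune

order=[0, 1, 6, 5, 9, 7, 3, 10, 12]  |boxes|=9  |leaves|=3  hit=P5

== RESULT ==
5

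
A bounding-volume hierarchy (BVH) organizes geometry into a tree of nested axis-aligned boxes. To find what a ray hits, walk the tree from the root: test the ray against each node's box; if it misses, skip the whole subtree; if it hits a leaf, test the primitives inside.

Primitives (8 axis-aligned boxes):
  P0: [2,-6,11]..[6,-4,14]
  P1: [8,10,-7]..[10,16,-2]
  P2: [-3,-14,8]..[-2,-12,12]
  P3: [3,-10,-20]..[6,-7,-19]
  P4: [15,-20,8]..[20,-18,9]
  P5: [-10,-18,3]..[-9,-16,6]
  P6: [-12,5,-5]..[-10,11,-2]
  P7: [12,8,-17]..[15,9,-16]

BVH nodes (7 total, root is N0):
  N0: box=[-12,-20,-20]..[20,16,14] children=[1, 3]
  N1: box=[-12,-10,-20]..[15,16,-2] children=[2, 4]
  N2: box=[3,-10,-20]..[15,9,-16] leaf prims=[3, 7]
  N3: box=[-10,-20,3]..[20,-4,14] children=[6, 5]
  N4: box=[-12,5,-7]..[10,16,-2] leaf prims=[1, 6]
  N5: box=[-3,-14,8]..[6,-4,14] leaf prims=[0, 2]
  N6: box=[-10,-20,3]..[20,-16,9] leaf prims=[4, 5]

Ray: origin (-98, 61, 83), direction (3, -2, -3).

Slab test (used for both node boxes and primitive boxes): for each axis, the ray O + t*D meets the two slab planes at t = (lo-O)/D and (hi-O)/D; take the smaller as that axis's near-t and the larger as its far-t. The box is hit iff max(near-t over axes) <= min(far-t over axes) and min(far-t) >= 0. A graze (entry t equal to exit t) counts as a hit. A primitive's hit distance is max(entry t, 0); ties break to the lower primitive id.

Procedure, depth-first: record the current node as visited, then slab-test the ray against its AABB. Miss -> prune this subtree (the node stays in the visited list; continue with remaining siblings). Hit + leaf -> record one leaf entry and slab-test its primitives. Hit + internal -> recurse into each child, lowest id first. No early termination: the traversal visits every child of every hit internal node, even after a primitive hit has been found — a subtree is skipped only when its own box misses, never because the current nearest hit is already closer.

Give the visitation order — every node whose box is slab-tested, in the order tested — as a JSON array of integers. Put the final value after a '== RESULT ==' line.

Walk:
N0 x:[86/3,118/3] y:[45/2,81/2] z:[23,103/3] -> hit [86/3,103/3], descend [1, 3]
  N1 x:[86/3,113/3] y:[45/2,71/2] z:[85/3,103/3] -> hit [86/3,103/3], descend [2, 4]
    N2 x:[101/3,113/3] y:[26,71/2] z:[33,103/3] -> hit [101/3,103/3] leaf, test {P3@t=34, P7(miss)}
    N4 x:[86/3,36] y:[45/2,28] z:[85/3,30] -> miss, prune
  N3 x:[88/3,118/3] y:[65/2,81/2] z:[23,80/3] -> miss, prune

Visited [0, 1, 2, 4, 3]. Tests: 5 box, 1 leaf. Nearest: P3.

== RESULT ==
[0, 1, 2, 4, 3]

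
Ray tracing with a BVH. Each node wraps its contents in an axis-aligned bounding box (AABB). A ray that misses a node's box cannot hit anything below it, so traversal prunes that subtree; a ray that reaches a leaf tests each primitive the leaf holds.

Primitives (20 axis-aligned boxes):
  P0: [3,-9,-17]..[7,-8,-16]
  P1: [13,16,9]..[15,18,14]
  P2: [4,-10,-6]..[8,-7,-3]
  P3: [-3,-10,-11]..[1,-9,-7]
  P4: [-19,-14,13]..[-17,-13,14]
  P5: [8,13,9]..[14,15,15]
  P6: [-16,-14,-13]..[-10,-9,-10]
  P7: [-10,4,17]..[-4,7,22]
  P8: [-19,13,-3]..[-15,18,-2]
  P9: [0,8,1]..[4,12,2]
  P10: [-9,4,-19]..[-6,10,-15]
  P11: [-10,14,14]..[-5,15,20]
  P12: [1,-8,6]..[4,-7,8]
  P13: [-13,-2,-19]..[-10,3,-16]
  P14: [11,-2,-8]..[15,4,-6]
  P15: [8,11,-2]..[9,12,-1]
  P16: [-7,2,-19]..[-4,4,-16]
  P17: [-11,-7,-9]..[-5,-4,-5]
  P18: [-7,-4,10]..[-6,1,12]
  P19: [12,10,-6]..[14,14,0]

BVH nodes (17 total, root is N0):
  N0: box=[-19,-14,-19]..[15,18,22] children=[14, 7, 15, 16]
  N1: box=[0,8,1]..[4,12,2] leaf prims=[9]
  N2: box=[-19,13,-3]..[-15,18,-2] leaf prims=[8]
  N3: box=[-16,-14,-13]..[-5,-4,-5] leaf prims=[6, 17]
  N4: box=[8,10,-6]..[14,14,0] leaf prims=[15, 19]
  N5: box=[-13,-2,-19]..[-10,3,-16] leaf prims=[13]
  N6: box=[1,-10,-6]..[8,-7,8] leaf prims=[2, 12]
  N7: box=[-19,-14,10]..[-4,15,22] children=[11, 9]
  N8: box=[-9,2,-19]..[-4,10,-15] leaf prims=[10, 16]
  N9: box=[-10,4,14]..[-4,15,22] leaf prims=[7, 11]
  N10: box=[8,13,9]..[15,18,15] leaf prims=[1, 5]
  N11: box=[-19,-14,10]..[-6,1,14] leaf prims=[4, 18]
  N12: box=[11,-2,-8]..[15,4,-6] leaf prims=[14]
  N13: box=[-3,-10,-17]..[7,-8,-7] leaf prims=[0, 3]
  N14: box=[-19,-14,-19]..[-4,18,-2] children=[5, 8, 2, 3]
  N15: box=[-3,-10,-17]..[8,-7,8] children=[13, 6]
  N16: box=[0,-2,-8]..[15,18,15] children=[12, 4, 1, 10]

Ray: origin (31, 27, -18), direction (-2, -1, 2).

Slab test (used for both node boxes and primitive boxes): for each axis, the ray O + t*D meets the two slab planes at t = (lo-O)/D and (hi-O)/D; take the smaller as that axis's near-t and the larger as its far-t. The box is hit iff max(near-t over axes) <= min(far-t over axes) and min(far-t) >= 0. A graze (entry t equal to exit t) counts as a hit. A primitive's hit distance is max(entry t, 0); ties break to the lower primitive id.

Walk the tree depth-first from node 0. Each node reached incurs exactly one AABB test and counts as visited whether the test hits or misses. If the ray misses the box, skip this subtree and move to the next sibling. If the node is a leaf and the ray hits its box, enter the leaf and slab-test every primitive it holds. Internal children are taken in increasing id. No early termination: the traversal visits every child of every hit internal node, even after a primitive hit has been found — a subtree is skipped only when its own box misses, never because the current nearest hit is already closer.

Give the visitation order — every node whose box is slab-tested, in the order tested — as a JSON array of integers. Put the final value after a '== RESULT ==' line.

Trace the traversal:
N0 x:[8,25] y:[9,41] z:[-1/2,20] -> hit [9,20], descend [7, 14, 15, 16]
  N7 x:[35/2,25] y:[12,41] z:[14,20] -> hit [35/2,20], descend [9, 11]
    N9 x:[35/2,41/2] y:[12,23] z:[16,20] -> hit [35/2,20] leaf, test {P7@t=20, P11(miss)}
    N11 x:[37/2,25] y:[26,41] z:[14,16] -> miss, prune
  N14 x:[35/2,25] y:[9,41] z:[-1/2,8] -> miss, prune
  N15 x:[23/2,17] y:[34,37] z:[1/2,13] -> miss, prune
  N16 x:[8,31/2] y:[9,29] z:[5,33/2] -> hit [9,31/2], descend [1, 4, 10, 12]
    N1 x:[27/2,31/2] y:[15,19] z:[19/2,10] -> miss, prune
    N4 x:[17/2,23/2] y:[13,17] z:[6,9] -> miss, prune
    N10 x:[8,23/2] y:[9,14] z:[27/2,33/2] -> miss, prune
    N12 x:[8,10] y:[23,29] z:[5,6] -> miss, prune

11 AABB tests over nodes [0, 7, 9, 11, 14, 15, 16, 1, 4, 10, 12]; 1 leaf entered; closest P7.

== RESULT ==
[0, 7, 9, 11, 14, 15, 16, 1, 4, 10, 12]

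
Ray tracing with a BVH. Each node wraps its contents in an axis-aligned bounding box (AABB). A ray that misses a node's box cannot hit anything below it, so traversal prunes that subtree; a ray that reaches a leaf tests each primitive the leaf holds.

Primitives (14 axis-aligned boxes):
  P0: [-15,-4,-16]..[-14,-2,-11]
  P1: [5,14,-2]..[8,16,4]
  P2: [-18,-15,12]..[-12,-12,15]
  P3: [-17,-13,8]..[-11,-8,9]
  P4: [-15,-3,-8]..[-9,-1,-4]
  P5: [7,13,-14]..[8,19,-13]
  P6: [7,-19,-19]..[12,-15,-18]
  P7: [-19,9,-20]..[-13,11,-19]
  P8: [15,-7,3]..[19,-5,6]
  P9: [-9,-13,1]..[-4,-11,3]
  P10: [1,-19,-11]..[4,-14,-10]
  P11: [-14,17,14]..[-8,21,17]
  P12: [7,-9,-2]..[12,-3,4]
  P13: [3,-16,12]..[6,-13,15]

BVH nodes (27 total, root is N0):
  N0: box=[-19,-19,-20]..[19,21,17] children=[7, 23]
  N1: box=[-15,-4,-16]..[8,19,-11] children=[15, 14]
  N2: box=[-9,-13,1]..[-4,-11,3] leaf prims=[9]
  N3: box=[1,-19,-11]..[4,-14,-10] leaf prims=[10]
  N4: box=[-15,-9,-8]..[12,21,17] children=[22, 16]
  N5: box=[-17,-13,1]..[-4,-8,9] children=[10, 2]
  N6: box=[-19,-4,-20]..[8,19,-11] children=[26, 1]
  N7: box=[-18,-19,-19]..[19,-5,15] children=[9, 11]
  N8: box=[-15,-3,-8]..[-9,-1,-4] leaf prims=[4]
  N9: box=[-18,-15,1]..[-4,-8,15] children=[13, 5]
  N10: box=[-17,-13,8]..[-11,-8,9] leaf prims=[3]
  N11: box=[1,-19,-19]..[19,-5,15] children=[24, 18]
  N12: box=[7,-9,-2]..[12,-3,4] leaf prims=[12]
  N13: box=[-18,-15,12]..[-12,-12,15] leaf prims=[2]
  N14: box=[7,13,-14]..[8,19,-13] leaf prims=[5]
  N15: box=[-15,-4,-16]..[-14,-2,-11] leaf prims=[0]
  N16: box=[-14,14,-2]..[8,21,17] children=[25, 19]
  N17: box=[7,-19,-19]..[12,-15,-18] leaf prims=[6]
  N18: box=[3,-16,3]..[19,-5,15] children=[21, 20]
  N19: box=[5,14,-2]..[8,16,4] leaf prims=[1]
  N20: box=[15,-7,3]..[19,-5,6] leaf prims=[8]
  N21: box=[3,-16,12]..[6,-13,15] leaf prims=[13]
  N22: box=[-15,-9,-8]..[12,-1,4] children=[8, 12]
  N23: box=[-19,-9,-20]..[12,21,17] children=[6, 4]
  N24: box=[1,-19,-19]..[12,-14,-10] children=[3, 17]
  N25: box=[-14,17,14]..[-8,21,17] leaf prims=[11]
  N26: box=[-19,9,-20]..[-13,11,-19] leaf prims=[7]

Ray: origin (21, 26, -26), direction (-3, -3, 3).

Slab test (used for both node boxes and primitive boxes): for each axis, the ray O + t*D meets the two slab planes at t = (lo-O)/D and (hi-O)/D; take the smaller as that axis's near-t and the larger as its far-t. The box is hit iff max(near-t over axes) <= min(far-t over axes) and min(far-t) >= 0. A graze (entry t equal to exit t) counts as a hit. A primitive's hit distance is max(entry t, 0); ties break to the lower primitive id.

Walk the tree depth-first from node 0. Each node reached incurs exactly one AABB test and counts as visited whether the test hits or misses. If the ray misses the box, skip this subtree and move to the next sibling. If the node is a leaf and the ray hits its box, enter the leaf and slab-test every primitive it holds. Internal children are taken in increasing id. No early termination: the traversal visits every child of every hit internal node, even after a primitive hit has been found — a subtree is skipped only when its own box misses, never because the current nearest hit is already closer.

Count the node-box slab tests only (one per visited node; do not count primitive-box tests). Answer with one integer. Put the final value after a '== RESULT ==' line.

Walk:
N0 x:[2/3,40/3] y:[5/3,15] z:[2,43/3] -> hit [2,40/3], descend [7, 23]
  N7 x:[2/3,13] y:[31/3,15] z:[7/3,41/3] -> hit [31/3,13], descend [9, 11]
    N9 x:[25/3,13] y:[34/3,41/3] z:[9,41/3] -> hit [34/3,13], descend [5, 13]
      N5 x:[25/3,38/3] y:[34/3,13] z:[9,35/3] -> hit [34/3,35/3], descend [2, 10]
        N2 x:[25/3,10] y:[37/3,13] z:[9,29/3] -> miss, prune
        N10 x:[32/3,38/3] y:[34/3,13] z:[34/3,35/3] -> hit [34/3,35/3] leaf, test {P3@t=34/3}
      N13 x:[11,13] y:[38/3,41/3] z:[38/3,41/3] -> hit [38/3,13] leaf, test {P2@t=38/3}
    N11 x:[2/3,20/3] y:[31/3,15] z:[7/3,41/3] -> miss, prune
  N23 x:[3,40/3] y:[5/3,35/3] z:[2,43/3] -> hit [3,35/3], descend [4, 6]
    N4 x:[3,12] y:[5/3,35/3] z:[6,43/3] -> hit [6,35/3], descend [16, 22]
      N16 x:[13/3,35/3] y:[5/3,4] z:[8,43/3] -> miss, prune
      N22 x:[3,12] y:[9,35/3] z:[6,10] -> hit [9,10], descend [8, 12]
        N8 x:[10,12] y:[9,29/3] z:[6,22/3] -> miss, prune
        N12 x:[3,14/3] y:[29/3,35/3] z:[8,10] -> miss, prune
    N6 x:[13/3,40/3] y:[7/3,10] z:[2,5] -> hit [13/3,5], descend [1, 26]
      N1 x:[13/3,12] y:[7/3,10] z:[10/3,5] -> hit [13/3,5], descend [14, 15]
        N14 x:[13/3,14/3] y:[7/3,13/3] z:[4,13/3] -> hit [13/3,13/3] leaf, test {P5@t=13/3}
        N15 x:[35/3,12] y:[28/3,10] z:[10/3,5] -> miss, prune
      N26 x:[34/3,40/3] y:[5,17/3] z:[2,7/3] -> miss, prune

19 AABB tests over nodes [0, 7, 9, 5, 2, 10, 13, 11, 23, 4, 16, 22, 8, 12, 6, 1, 14, 15, 26]; 3 leaves entered; closest P5.

== RESULT ==
19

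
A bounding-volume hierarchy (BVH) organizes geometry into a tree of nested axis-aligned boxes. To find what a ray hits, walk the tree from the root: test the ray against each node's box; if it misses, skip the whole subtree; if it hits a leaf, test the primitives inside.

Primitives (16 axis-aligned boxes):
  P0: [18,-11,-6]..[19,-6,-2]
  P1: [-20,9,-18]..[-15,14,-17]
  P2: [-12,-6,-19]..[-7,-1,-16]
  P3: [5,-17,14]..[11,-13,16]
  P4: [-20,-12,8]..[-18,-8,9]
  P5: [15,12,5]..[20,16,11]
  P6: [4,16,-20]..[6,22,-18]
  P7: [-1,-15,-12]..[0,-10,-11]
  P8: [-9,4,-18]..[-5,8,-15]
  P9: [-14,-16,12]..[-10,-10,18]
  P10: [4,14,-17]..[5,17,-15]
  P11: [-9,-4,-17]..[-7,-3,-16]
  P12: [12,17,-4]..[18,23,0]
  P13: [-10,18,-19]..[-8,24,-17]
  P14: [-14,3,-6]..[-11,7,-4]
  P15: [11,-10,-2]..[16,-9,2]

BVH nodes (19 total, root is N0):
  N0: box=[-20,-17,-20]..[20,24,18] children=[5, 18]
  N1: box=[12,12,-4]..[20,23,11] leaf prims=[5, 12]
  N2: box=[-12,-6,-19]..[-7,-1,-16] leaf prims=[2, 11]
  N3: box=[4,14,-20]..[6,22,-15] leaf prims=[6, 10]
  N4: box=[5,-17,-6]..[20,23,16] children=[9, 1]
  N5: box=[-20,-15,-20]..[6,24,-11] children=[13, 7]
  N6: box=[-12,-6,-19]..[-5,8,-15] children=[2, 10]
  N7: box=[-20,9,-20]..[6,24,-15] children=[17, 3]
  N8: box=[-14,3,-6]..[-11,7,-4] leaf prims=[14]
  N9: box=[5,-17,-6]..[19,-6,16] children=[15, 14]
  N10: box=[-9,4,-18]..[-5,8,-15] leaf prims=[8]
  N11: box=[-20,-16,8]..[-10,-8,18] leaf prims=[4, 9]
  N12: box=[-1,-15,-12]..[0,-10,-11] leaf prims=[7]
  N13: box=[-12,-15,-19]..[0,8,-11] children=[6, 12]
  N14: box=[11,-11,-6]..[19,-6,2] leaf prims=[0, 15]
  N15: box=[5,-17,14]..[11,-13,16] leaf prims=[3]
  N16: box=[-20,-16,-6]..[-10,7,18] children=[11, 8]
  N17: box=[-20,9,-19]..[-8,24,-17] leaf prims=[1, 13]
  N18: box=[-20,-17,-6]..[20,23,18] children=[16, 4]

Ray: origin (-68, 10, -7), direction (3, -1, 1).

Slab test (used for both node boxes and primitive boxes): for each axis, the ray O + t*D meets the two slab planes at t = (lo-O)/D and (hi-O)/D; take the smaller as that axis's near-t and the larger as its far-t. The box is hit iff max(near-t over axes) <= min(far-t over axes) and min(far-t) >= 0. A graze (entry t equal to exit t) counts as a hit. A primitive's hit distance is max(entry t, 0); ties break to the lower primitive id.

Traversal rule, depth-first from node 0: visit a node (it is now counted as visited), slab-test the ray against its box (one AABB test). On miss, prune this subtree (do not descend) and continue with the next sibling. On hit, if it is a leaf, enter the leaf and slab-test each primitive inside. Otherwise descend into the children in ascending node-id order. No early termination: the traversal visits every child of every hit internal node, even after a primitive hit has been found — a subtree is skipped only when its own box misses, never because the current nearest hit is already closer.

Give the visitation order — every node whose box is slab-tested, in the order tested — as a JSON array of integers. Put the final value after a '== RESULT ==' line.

Walk:
N0 x:[16,88/3] y:[-14,27] z:[-13,25] -> hit [16,25], descend [5, 18]
  N5 x:[16,74/3] y:[-14,25] z:[-13,-4] -> miss, prune
  N18 x:[16,88/3] y:[-13,27] z:[1,25] -> hit [16,25], descend [4, 16]
    N4 x:[73/3,88/3] y:[-13,27] z:[1,23] -> miss, prune
    N16 x:[16,58/3] y:[3,26] z:[1,25] -> hit [16,58/3], descend [8, 11]
      N8 x:[18,19] y:[3,7] z:[1,3] -> miss, prune
      N11 x:[16,58/3] y:[18,26] z:[15,25] -> hit [18,58/3] leaf, test {P4(miss), P9(miss)}

Summary -> nodes [0, 5, 18, 4, 16, 8, 11]; box-tests=7; leaf-entries=1; first=miss

== RESULT ==
[0, 5, 18, 4, 16, 8, 11]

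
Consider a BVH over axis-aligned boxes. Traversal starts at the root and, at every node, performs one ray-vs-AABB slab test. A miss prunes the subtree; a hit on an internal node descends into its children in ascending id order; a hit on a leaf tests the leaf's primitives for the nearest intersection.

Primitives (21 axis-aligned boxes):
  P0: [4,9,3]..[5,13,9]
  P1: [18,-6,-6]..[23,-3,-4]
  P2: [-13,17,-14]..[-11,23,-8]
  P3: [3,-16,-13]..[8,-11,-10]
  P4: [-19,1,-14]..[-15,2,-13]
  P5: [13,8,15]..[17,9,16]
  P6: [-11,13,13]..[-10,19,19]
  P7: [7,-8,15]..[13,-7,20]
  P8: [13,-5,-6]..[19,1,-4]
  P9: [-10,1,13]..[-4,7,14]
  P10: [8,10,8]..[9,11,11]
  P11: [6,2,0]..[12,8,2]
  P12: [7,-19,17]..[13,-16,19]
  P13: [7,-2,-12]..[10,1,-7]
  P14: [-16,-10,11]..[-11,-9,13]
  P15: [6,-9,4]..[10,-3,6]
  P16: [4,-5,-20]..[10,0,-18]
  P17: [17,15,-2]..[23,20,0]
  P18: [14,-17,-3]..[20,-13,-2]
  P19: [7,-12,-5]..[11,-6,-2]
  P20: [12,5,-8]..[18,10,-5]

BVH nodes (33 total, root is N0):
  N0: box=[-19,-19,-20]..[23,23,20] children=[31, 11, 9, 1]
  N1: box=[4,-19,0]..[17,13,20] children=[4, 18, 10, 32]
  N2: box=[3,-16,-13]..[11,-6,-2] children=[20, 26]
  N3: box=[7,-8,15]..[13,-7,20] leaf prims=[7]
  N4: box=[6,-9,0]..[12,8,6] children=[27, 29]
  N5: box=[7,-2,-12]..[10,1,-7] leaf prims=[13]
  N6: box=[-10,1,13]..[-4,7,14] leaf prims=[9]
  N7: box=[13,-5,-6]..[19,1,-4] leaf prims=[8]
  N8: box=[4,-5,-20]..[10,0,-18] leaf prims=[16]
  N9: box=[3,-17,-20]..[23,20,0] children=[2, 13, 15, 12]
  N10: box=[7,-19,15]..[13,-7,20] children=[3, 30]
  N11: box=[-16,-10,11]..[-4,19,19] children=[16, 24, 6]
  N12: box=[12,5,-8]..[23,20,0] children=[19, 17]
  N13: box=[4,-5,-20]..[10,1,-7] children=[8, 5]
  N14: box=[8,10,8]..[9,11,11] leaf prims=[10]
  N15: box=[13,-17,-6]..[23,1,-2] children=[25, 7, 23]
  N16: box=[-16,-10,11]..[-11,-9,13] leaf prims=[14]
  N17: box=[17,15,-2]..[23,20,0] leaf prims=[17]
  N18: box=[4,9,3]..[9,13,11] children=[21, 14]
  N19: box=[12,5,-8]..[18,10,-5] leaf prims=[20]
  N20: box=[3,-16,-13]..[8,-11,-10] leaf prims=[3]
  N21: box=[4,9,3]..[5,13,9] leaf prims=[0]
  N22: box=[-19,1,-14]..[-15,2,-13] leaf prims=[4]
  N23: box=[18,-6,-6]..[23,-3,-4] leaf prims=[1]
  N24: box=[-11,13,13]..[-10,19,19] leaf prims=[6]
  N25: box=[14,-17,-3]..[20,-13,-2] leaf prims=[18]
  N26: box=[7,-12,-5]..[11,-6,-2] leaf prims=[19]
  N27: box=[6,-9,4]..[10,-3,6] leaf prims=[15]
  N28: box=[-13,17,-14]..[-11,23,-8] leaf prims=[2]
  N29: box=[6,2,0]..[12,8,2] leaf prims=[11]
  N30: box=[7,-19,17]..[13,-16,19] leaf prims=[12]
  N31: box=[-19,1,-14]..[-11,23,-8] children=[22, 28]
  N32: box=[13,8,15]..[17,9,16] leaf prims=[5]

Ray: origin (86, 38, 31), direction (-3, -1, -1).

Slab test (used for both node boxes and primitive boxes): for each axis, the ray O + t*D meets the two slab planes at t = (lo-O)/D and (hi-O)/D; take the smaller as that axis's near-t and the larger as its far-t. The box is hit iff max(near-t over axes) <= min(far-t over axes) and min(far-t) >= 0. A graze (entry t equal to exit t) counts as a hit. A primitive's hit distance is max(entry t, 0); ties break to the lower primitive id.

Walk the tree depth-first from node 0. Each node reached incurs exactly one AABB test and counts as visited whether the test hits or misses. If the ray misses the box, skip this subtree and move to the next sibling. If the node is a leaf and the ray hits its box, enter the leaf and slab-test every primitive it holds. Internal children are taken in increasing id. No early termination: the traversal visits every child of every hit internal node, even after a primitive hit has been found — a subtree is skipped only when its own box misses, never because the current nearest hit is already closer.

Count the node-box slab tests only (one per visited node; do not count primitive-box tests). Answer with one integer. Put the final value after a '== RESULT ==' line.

Walk:
N0 x:[21,35] y:[15,57] z:[11,51] -> hit [21,35], descend [1, 9, 11, 31]
  N1 x:[23,82/3] y:[25,57] z:[11,31] -> hit [25,82/3], descend [4, 10, 18, 32]
    N4 x:[74/3,80/3] y:[30,47] z:[25,31] -> miss, prune
    N10 x:[73/3,79/3] y:[45,57] z:[11,16] -> miss, prune
    N18 x:[77/3,82/3] y:[25,29] z:[20,28] -> hit [77/3,82/3], descend [14, 21]
      N14 x:[77/3,26] y:[27,28] z:[20,23] -> miss, prune
      N21 x:[27,82/3] y:[25,29] z:[22,28] -> hit [27,82/3] leaf, test {P0@t=27}
    N32 x:[23,73/3] y:[29,30] z:[15,16] -> miss, prune
  N9 x:[21,83/3] y:[18,55] z:[31,51] -> miss, prune
  N11 x:[30,34] y:[19,48] z:[12,20] -> miss, prune
  N31 x:[97/3,35] y:[15,37] z:[39,45] -> miss, prune

order=[0, 1, 4, 10, 18, 14, 21, 32, 9, 11, 31]  |boxes|=11  |leaves|=1  hit=P0

== RESULT ==
11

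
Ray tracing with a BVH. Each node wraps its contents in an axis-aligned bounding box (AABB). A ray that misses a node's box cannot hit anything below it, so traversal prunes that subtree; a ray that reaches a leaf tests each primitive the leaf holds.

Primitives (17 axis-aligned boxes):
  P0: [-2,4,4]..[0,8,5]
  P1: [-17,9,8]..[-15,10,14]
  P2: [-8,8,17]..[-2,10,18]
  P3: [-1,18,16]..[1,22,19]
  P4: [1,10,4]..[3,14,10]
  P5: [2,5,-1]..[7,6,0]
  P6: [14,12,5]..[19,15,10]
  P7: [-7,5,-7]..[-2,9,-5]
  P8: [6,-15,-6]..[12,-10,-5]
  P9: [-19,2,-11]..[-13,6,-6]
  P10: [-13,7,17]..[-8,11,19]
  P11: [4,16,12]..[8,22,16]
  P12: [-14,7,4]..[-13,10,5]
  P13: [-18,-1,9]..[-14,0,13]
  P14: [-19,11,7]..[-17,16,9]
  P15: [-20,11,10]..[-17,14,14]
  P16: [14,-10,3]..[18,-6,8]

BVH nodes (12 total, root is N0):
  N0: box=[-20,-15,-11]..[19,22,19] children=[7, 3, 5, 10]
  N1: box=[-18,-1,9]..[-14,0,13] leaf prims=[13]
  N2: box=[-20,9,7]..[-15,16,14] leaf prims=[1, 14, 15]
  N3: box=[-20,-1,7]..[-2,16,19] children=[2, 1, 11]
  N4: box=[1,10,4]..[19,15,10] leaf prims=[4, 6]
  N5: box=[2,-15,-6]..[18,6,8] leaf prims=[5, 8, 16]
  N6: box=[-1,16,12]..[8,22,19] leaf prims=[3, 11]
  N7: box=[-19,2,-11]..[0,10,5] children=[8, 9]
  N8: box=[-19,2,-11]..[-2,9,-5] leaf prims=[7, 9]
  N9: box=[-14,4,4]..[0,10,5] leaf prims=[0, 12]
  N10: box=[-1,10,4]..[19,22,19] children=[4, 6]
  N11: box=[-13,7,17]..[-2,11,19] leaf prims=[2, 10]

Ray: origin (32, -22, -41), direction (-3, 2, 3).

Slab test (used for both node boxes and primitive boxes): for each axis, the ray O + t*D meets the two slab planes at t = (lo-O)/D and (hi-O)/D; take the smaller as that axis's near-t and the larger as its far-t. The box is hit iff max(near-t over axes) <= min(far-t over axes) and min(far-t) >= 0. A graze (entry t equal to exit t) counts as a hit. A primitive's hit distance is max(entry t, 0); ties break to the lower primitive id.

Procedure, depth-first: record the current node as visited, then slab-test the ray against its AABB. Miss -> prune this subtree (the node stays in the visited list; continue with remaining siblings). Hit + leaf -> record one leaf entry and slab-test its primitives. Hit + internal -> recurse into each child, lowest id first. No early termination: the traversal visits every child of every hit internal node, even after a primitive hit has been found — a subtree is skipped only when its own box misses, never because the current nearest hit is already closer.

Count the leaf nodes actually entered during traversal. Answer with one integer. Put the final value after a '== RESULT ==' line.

Walk:
N0 x:[13/3,52/3] y:[7/2,22] z:[10,20] -> hit [10,52/3], descend [3, 5, 7, 10]
  N3 x:[34/3,52/3] y:[21/2,19] z:[16,20] -> hit [16,52/3], descend [1, 2, 11]
    N1 x:[46/3,50/3] y:[21/2,11] z:[50/3,18] -> miss, prune
    N2 x:[47/3,52/3] y:[31/2,19] z:[16,55/3] -> hit [16,52/3] leaf, test {P1(miss), P14@t=33/2, P15@t=17}
    N11 x:[34/3,15] y:[29/2,33/2] z:[58/3,20] -> miss, prune
  N5 x:[14/3,10] y:[7/2,14] z:[35/3,49/3] -> miss, prune
  N7 x:[32/3,17] y:[12,16] z:[10,46/3] -> hit [12,46/3], descend [8, 9]
    N8 x:[34/3,17] y:[12,31/2] z:[10,12] -> hit [12,12] leaf, test {P7(miss), P9(miss)}
    N9 x:[32/3,46/3] y:[13,16] z:[15,46/3] -> hit [15,46/3] leaf, test {P0(miss), P12@t=15}
  N10 x:[13/3,11] y:[16,22] z:[15,20] -> miss, prune

order=[0, 3, 1, 2, 11, 5, 7, 8, 9, 10]  |boxes|=10  |leaves|=3  hit=P12

== RESULT ==
3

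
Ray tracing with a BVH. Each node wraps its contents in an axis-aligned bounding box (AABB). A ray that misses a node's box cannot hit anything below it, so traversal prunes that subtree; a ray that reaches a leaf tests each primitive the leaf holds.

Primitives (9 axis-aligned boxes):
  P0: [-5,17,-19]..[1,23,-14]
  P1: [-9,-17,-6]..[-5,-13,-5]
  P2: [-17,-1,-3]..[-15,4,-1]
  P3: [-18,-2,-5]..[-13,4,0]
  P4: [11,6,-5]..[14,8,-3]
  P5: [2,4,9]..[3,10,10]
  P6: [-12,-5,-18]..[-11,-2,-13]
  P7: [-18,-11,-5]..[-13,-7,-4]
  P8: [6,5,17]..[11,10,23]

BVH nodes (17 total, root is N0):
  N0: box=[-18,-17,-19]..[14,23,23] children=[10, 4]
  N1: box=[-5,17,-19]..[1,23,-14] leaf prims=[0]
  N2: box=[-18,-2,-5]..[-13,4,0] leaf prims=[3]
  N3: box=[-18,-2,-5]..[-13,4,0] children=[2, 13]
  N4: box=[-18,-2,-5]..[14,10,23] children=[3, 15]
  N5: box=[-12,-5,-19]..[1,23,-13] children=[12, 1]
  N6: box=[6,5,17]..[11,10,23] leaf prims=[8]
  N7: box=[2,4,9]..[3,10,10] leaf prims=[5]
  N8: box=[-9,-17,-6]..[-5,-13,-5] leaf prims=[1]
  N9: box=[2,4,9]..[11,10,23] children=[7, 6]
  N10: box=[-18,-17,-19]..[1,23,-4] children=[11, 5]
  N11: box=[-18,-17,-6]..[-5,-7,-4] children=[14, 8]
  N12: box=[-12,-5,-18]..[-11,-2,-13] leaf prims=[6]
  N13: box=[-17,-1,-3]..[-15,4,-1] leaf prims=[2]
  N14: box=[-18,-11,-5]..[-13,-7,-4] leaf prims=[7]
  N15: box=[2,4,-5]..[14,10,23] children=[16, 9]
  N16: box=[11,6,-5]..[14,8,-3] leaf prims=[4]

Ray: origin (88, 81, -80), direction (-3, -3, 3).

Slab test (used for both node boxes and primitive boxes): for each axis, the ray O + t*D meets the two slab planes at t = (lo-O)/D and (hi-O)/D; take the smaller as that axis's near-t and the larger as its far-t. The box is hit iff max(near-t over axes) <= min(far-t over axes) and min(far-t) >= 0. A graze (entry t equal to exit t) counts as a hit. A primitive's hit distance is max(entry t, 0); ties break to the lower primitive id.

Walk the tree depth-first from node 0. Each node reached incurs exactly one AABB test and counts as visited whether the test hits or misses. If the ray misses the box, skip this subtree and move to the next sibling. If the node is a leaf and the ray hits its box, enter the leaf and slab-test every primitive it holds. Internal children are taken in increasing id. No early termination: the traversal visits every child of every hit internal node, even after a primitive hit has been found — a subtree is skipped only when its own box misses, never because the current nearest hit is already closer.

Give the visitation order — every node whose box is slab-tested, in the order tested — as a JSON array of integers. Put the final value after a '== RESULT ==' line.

Walk:
N0 x:[74/3,106/3] y:[58/3,98/3] z:[61/3,103/3] -> hit [74/3,98/3], descend [4, 10]
  N4 x:[74/3,106/3] y:[71/3,83/3] z:[25,103/3] -> hit [25,83/3], descend [3, 15]
    N3 x:[101/3,106/3] y:[77/3,83/3] z:[25,80/3] -> miss, prune
    N15 x:[74/3,86/3] y:[71/3,77/3] z:[25,103/3] -> hit [25,77/3], descend [9, 16]
      N9 x:[77/3,86/3] y:[71/3,77/3] z:[89/3,103/3] -> miss, prune
      N16 x:[74/3,77/3] y:[73/3,25] z:[25,77/3] -> hit [25,25] leaf, test {P4@t=25}
  N10 x:[29,106/3] y:[58/3,98/3] z:[61/3,76/3] -> miss, prune

Summary -> nodes [0, 4, 3, 15, 9, 16, 10]; box-tests=7; leaf-entries=1; first=P4

== RESULT ==
[0, 4, 3, 15, 9, 16, 10]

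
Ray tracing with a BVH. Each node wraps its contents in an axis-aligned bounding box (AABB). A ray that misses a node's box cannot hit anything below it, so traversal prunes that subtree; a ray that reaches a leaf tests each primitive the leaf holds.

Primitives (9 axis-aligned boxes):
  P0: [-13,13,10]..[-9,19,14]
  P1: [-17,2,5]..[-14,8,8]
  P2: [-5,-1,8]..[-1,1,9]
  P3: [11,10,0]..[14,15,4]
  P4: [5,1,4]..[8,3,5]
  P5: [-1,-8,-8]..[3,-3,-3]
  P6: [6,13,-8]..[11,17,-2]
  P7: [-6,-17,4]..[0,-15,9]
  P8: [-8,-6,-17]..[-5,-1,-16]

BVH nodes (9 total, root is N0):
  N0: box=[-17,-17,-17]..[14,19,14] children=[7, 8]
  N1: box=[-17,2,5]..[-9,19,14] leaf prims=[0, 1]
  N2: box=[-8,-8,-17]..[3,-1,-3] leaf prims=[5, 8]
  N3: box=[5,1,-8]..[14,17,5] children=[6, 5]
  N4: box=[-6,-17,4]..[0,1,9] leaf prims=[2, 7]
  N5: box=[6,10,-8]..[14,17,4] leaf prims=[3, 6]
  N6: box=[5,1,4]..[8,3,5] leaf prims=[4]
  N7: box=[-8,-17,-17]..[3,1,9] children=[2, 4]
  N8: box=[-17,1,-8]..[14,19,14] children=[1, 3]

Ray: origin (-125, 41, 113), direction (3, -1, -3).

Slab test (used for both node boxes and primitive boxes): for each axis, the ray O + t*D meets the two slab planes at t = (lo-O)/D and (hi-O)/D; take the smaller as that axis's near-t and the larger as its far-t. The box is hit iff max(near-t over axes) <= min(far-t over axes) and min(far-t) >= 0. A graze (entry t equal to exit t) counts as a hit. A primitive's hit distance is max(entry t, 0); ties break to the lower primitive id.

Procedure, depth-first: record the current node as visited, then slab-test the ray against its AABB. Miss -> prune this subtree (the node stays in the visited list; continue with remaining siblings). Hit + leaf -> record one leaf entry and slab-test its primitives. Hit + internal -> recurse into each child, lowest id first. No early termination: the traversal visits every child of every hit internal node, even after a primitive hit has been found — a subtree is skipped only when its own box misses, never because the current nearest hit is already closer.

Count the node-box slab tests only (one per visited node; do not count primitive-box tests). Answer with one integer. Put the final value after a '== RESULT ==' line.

Traverse from the root:
N0 x:[36,139/3] y:[22,58] z:[33,130/3] -> hit [36,130/3], descend [7, 8]
  N7 x:[39,128/3] y:[40,58] z:[104/3,130/3] -> hit [40,128/3], descend [2, 4]
    N2 x:[39,128/3] y:[42,49] z:[116/3,130/3] -> hit [42,128/3] leaf, test {P5(miss), P8(miss)}
    N4 x:[119/3,125/3] y:[40,58] z:[104/3,109/3] -> miss, prune
  N8 x:[36,139/3] y:[22,40] z:[33,121/3] -> hit [36,40], descend [1, 3]
    N1 x:[36,116/3] y:[22,39] z:[33,36] -> hit [36,36] leaf, test {P0(miss), P1@t=36}
    N3 x:[130/3,139/3] y:[24,40] z:[36,121/3] -> miss, prune

7 AABB tests over nodes [0, 7, 2, 4, 8, 1, 3]; 2 leaves entered; closest P1.

== RESULT ==
7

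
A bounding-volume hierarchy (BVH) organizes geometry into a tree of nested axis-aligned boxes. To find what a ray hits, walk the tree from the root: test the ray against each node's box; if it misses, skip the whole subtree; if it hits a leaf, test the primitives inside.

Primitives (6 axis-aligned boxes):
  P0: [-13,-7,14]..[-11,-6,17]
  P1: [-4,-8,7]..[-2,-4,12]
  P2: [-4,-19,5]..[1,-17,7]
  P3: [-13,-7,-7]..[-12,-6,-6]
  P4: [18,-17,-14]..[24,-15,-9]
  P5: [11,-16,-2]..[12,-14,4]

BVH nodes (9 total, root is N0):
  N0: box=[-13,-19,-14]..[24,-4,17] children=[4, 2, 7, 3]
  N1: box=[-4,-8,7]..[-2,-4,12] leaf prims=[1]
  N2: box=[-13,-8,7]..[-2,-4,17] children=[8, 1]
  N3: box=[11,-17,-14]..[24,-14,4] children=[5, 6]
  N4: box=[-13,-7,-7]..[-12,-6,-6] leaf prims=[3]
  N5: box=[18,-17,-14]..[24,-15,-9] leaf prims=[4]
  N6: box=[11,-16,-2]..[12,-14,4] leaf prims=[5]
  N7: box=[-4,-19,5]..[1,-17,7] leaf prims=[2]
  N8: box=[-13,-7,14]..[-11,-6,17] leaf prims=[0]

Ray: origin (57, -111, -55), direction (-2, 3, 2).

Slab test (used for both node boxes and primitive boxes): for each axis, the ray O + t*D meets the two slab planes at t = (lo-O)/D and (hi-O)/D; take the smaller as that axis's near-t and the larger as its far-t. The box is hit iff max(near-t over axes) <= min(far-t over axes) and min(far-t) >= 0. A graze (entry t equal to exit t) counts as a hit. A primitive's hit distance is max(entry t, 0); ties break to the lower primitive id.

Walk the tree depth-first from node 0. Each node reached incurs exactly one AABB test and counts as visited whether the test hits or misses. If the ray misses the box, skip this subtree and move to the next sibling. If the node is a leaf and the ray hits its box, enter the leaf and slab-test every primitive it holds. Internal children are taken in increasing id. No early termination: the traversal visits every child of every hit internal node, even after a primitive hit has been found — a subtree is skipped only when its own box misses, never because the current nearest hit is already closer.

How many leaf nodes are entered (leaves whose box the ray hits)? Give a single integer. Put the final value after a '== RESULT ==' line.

Trace the traversal:
N0 x:[33/2,35] y:[92/3,107/3] z:[41/2,36] -> hit [92/3,35], descend [2, 3, 4, 7]
  N2 x:[59/2,35] y:[103/3,107/3] z:[31,36] -> hit [103/3,35], descend [1, 8]
    N1 x:[59/2,61/2] y:[103/3,107/3] z:[31,67/2] -> miss, prune
    N8 x:[34,35] y:[104/3,35] z:[69/2,36] -> hit [104/3,35] leaf, test {P0@t=104/3}
  N3 x:[33/2,23] y:[94/3,97/3] z:[41/2,59/2] -> miss, prune
  N4 x:[69/2,35] y:[104/3,35] z:[24,49/2] -> miss, prune
  N7 x:[28,61/2] y:[92/3,94/3] z:[30,31] -> miss, prune

order=[0, 2, 1, 8, 3, 4, 7]  |boxes|=7  |leaves|=1  hit=P0

== RESULT ==
1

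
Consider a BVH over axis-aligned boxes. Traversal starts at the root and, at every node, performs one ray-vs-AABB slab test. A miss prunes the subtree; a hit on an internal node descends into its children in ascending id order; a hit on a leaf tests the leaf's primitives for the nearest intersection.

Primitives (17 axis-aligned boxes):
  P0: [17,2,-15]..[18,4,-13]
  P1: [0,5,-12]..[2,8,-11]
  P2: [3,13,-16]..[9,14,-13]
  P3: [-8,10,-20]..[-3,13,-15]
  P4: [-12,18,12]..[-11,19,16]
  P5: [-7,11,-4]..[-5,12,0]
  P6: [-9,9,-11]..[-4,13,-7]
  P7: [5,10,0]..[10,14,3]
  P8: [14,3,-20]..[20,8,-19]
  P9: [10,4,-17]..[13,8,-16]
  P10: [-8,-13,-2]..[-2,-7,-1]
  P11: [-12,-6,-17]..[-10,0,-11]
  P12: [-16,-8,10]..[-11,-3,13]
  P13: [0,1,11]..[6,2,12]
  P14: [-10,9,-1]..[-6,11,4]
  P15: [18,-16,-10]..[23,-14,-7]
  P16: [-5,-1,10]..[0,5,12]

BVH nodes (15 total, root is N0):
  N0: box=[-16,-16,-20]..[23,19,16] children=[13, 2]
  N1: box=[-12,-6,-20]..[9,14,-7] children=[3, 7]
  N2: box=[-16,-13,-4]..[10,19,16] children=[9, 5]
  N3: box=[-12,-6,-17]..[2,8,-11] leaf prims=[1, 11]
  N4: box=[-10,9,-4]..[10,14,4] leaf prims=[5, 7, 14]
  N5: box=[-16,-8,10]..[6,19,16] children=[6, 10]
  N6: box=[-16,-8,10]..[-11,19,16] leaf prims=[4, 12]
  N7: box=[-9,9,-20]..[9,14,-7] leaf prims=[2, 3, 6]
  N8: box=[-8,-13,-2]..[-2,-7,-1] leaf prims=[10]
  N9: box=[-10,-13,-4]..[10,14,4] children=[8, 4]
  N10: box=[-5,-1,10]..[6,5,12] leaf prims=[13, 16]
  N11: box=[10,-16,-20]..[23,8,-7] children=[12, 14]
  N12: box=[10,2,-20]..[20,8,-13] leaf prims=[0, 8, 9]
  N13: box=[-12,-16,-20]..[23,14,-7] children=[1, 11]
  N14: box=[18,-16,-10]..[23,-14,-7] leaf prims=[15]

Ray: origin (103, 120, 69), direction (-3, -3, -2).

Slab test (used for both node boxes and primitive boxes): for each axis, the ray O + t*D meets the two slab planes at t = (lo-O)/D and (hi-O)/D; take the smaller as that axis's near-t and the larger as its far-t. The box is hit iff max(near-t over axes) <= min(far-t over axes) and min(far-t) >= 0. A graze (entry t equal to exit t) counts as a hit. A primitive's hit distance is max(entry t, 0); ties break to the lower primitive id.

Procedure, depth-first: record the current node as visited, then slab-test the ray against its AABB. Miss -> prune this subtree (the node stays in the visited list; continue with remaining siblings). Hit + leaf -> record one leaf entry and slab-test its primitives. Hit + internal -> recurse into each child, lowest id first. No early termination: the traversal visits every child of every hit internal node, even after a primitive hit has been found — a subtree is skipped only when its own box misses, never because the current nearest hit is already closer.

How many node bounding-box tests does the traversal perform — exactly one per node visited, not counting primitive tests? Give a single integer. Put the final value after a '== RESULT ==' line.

Walk:
N0 x:[80/3,119/3] y:[101/3,136/3] z:[53/2,89/2] -> hit [101/3,119/3], descend [2, 13]
  N2 x:[31,119/3] y:[101/3,133/3] z:[53/2,73/2] -> hit [101/3,73/2], descend [5, 9]
    N5 x:[97/3,119/3] y:[101/3,128/3] z:[53/2,59/2] -> miss, prune
    N9 x:[31,113/3] y:[106/3,133/3] z:[65/2,73/2] -> hit [106/3,73/2], descend [4, 8]
      N4 x:[31,113/3] y:[106/3,37] z:[65/2,73/2] -> hit [106/3,73/2] leaf, test {P5@t=36, P7(miss), P14(miss)}
      N8 x:[35,37] y:[127/3,133/3] z:[35,71/2] -> miss, prune
  N13 x:[80/3,115/3] y:[106/3,136/3] z:[38,89/2] -> hit [38,115/3], descend [1, 11]
    N1 x:[94/3,115/3] y:[106/3,42] z:[38,89/2] -> hit [38,115/3], descend [3, 7]
      N3 x:[101/3,115/3] y:[112/3,42] z:[40,43] -> miss, prune
      N7 x:[94/3,112/3] y:[106/3,37] z:[38,89/2] -> miss, prune
    N11 x:[80/3,31] y:[112/3,136/3] z:[38,89/2] -> miss, prune

11 AABB tests over nodes [0, 2, 5, 9, 4, 8, 13, 1, 3, 7, 11]; 1 leaf entered; closest P5.

== RESULT ==
11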